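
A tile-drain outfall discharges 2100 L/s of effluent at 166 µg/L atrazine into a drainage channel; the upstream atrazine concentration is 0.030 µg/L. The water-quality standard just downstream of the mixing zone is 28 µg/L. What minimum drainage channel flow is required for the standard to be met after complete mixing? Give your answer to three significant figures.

Set C_mix = 28: (Q·0.03000 + 2100·166.0) / (Q + 2100) = 28
→ Q = 2100·(166.0 − 28)/(28 − 0.03000) = 10360 L/s.

10400 L/s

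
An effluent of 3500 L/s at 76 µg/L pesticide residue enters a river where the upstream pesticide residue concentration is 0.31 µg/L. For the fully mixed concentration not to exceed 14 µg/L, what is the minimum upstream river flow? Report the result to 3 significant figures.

Set C_mix = 14: (Q·0.3100 + 3500·76.00) / (Q + 3500) = 14
→ Q = 3500·(76.00 − 14)/(14 − 0.3100) = 15850 L/s.

15900 L/s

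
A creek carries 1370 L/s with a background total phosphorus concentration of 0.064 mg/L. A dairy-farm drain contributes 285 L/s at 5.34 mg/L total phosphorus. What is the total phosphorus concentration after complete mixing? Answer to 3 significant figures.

Conservation of mass: C = (1370·0.06400 + 285.0·5.340) / 1655 = 1610/1655 = 0.9726 mg/L.

0.973 mg/L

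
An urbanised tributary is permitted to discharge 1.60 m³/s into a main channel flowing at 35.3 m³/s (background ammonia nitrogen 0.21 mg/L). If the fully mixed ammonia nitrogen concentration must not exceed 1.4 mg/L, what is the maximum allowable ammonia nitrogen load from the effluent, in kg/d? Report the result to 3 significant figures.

Mass balance at the limit: 35.30·0.2100 + 1.600·Cₑ = 36.90·1.4 → Cₑ = 27.65 mg/L.
Load = 1.600 m³/s × 27.65 g/m³ × 86 400 s/d = 3823 kg/d.

3820 kg/d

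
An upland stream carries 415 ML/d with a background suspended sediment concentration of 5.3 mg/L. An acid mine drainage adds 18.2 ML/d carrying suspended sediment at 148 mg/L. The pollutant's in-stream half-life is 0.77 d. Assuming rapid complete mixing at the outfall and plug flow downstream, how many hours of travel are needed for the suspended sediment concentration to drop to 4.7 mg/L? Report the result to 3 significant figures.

23.4 h

Mass balance: C = (415.0·5.300 + 18.20·148.0) / 433.2 = 4893/433.2 = 11.30 mg/L.
Half-life 0.77 d → k = ln 2 / 0.77 = 0.9002 d⁻¹.
11.30·exp(−k·t) = 4.7 → t = ln(11.30/4.7)/k = 84160 s = 23.38 h.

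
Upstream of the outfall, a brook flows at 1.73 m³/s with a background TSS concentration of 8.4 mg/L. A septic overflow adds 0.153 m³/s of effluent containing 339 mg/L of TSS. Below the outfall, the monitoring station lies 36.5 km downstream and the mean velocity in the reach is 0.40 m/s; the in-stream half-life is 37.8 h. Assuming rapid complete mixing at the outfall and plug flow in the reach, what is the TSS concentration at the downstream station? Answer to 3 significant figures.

After mixing, C = (1.730·8.400 + 0.1530·339.0) / 1.883 = 66.40/1.883 = 35.26 mg/L.
Travel time t = 36.5·1000 / 0.40 = 91250 s = 25.35 h.
Half-life 37.8 h → k = ln 2 / 37.8 = 0.01834 h⁻¹ = 0.4401 d⁻¹.
First-order decay: C = 35.26·exp(−k·t) = 35.26·0.6283 = 22.15 mg/L.

22.2 mg/L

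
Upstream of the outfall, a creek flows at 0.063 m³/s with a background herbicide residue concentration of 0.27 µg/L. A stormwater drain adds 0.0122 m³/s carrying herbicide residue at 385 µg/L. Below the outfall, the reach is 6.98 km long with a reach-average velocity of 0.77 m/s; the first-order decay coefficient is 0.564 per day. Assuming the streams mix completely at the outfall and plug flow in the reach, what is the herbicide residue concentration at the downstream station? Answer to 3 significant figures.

59.1 µg/L

After mixing, C = (0.06300·0.2700 + 0.01220·385.0) / 0.07520 = 4.714/0.07520 = 62.69 µg/L.
Travel time t = 6.98·1000 / 0.77 = 9065 s = 2.518 h.
Decay over the reach: 62.69·exp(−kt) = 62.69·0.9425 = 59.08 µg/L.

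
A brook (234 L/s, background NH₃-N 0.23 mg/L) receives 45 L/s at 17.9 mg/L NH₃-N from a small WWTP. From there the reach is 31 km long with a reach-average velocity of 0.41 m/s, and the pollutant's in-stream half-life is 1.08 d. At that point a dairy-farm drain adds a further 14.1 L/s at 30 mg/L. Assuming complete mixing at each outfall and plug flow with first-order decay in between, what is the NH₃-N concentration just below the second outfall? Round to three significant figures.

3.12 mg/L

Conservation of mass: C = (234.0·0.2300 + 45.00·17.90) / 279.0 = 859.3/279.0 = 3.080 mg/L; combined flow 279.0 L/s.
Travel time t = 31·1000 / 0.41 = 75610 s = 21.00 h.
Half-life 1.08 d → k = ln 2 / 1.08 = 0.6418 d⁻¹.
First-order decay: C = 3.080·exp(−k·t) = 3.080·0.5703 = 1.756 mg/L.
Second outfall: C = (279.0·1.756 + 14.10·30.00)/293.1 = 3.115 mg/L.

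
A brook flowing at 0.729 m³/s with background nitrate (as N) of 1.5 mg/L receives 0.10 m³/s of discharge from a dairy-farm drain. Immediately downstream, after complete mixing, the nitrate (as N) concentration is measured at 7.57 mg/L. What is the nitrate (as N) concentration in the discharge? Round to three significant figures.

Mass balance: 0.7290·1.500 + 0.1000·Cₑ = 0.8290·7.570
→ Cₑ = (0.8290·7.570 − 0.7290·1.500) / 0.1000 = 51.82 mg/L.

51.8 mg/L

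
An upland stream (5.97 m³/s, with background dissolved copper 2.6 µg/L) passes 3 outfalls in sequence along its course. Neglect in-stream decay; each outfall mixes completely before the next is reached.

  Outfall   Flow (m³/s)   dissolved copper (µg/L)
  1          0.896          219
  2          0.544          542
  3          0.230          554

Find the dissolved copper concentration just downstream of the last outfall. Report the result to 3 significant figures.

Outfall 1: combined Q = 6.866 m³/s; C = (5.970·2.600 + 0.8960·219.0)/6.866 = 30.84 µg/L.
Outfall 2: combined Q = 7.410 m³/s; C = (6.866·30.84 + 0.5440·542.0)/7.410 = 68.37 µg/L.
Outfall 3: combined Q = 7.640 m³/s; C = (7.410·68.37 + 0.2300·554.0)/7.640 = 82.99 µg/L.

83.0 µg/L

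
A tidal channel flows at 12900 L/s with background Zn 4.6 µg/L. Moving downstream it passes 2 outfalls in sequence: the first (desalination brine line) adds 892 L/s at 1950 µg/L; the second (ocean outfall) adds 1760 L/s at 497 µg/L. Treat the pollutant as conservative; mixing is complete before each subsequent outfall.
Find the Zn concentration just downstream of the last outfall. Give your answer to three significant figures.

After outfall 1: Q = 12900 + 892.0 = 13790 L/s; C = (12900·4.600 + 892.0·1950)/13790 = 130.4 µg/L.
After outfall 2: Q = 13790 + 1760 = 15550 L/s; C = (13790·130.4 + 1760·497.0)/15550 = 171.9 µg/L.

172 µg/L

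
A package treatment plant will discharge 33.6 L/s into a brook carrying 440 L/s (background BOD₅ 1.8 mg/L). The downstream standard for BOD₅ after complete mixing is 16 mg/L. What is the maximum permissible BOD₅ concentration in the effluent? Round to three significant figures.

At the limit, (Qr·Cr + Qe·Cₑ)/(Qr + Qe) = 16:
Cₑ = (473.6·16 − 440.0·1.800) / 33.60 = 202.0 mg/L.

202 mg/L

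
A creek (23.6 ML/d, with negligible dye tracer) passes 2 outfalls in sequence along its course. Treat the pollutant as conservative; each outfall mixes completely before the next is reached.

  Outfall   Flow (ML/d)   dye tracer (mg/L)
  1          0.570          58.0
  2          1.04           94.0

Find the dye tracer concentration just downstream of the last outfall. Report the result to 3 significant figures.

After outfall 1: Q = 23.60 + 0.5700 = 24.17 ML/d; C = (23.60·0 + 0.5700·58.00)/24.17 = 1.368 mg/L.
After outfall 2: Q = 24.17 + 1.040 = 25.21 ML/d; C = (24.17·1.368 + 1.040·94.00)/25.21 = 5.189 mg/L.

5.19 mg/L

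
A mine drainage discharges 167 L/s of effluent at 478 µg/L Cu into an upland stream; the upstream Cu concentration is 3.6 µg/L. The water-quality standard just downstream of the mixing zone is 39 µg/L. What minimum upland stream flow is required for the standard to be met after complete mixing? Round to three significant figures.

Set C_mix = 39: (Q·3.600 + 167.0·478.0) / (Q + 167.0) = 39
→ Q = 167.0·(478.0 − 39)/(39 − 3.600) = 2071 L/s.

2070 L/s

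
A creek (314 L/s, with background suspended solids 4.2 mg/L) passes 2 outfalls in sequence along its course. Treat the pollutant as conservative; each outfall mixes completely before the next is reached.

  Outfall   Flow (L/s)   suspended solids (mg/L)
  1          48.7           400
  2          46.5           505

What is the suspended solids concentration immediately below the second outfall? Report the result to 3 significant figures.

After outfall 1: Q = 314.0 + 48.70 = 362.7 L/s; C = (314.0·4.200 + 48.70·400.0)/362.7 = 57.34 mg/L.
After outfall 2: Q = 362.7 + 46.50 = 409.2 L/s; C = (362.7·57.34 + 46.50·505.0)/409.2 = 108.2 mg/L.

108 mg/L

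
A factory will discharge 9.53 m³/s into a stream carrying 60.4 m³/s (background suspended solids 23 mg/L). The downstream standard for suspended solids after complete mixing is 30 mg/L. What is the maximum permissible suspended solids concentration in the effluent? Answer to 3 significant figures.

74.4 mg/L

At the limit, (Qr·Cr + Qe·Cₑ)/(Qr + Qe) = 30:
Cₑ = (69.93·30 − 60.40·23.00) / 9.530 = 74.37 mg/L.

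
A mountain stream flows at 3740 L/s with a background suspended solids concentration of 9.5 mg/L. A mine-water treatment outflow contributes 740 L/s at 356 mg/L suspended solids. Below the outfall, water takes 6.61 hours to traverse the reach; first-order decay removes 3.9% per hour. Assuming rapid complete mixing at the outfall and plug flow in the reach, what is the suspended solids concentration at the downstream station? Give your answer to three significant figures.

Mass balance: C = (3740·9.500 + 740.0·356.0) / 4480 = 299000/4480 = 66.73 mg/L.
3.9%/h lost → k = −ln(1 − 0.039) = 0.03978 h⁻¹.
First-order decay: C = 66.73·exp(−k·t) = 66.73·0.7688 = 51.30 mg/L.

51.3 mg/L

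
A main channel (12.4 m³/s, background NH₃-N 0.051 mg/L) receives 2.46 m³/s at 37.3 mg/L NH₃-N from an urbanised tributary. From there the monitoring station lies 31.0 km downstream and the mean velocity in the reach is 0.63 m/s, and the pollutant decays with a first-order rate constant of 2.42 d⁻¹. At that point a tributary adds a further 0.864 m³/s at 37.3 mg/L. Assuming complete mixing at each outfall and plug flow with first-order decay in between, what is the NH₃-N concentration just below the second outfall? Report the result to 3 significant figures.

Flow-weighted average: C = (12.40·0.05100 + 2.460·37.30) / 14.86 = 92.39/14.86 = 6.217 mg/L; combined flow 14.86 m³/s.
Travel time t = 31.0·1000 / 0.63 = 49210 s = 13.67 h.
First-order decay: C = 6.217·exp(−k·t) = 6.217·0.2520 = 1.567 mg/L.
At the second outfall, C = (14.86·1.567 + 0.8640·37.30) / (14.86 + 0.8640) = 3.530 mg/L.

3.53 mg/L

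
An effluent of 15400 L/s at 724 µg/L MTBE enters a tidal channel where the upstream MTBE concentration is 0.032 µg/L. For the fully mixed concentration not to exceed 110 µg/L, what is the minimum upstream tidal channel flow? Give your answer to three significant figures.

Set C_mix = 110: (Q·0.03200 + 15400·724.0) / (Q + 15400) = 110
→ Q = 15400·(724.0 − 110)/(110 − 0.03200) = 85990 L/s.

86000 L/s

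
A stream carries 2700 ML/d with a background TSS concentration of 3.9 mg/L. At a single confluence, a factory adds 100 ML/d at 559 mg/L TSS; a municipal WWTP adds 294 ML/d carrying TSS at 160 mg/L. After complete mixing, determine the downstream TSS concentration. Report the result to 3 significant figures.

Mixed concentration C = ΣQC/ΣQ = (2700·3.900 + 100.0·559.0 + 294.0·160.0) / 3094 = 113500/3094 = 36.67 mg/L.

36.7 mg/L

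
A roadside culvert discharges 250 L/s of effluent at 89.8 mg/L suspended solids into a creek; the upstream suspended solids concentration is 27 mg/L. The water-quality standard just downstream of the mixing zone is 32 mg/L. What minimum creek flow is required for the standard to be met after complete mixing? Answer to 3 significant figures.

Set C_mix = 32: (Q·27.00 + 250.0·89.80) / (Q + 250.0) = 32
→ Q = 250.0·(89.80 − 32)/(32 − 27.00) = 2890 L/s.

2890 L/s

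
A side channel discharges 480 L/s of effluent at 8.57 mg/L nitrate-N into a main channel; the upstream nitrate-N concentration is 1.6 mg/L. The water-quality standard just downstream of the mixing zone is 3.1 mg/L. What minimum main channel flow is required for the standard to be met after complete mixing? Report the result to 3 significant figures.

Set C_mix = 3.1: (Q·1.600 + 480.0·8.570) / (Q + 480.0) = 3.1
→ Q = 480.0·(8.570 − 3.1)/(3.1 − 1.600) = 1750 L/s.

1750 L/s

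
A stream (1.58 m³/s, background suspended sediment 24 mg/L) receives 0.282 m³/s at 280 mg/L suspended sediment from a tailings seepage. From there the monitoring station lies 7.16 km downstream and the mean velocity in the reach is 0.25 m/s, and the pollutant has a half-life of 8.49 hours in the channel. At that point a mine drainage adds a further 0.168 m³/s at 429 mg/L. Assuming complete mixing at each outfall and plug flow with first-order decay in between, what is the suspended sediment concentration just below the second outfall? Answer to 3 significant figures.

Mass balance: C = (1.580·24.00 + 0.2820·280.0) / 1.862 = 116.9/1.862 = 62.77 mg/L; combined flow 1.862 m³/s.
Travel time t = 7.16·1000 / 0.25 = 28640 s = 7.956 h.
Half-life 8.49 h → k = ln 2 / 8.49 = 0.08164 h⁻¹ = 1.959 d⁻¹.
Applying C = C₀e^(−kt): 62.77 × 0.5223 = 32.79 mg/L.
At the second outfall, C = (1.862·32.79 + 0.1680·429.0) / (1.862 + 0.1680) = 65.58 mg/L.

65.6 mg/L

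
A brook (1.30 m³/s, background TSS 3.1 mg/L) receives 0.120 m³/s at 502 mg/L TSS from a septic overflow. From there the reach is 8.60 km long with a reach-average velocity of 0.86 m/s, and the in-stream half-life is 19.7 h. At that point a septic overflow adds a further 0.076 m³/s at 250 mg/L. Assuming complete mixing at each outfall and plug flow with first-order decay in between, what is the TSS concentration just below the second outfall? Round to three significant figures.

Conservation of mass: C = (1.300·3.100 + 0.1200·502.0) / 1.420 = 64.27/1.420 = 45.26 mg/L; combined flow 1.420 m³/s.
Travel time t = 8.60·1000 / 0.86 = 10000 s = 2.778 h.
Half-life 19.7 h → k = ln 2 / 19.7 = 0.03519 h⁻¹ = 0.8444 d⁻¹.
After decay, C = 45.26 × e^(−kt) = 45.26 × 0.9069 = 41.05 mg/L.
Second outfall: C = (1.420·41.05 + 0.07600·250.0)/1.496 = 51.66 mg/L.

51.7 mg/L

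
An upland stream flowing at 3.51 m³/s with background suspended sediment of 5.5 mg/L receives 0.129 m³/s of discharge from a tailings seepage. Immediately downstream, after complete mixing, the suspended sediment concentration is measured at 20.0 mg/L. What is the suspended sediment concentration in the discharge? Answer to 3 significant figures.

Mass balance: 3.510·5.500 + 0.1290·Cₑ = 3.639·20.00
→ Cₑ = (3.639·20.00 − 3.510·5.500) / 0.1290 = 414.5 mg/L.

415 mg/L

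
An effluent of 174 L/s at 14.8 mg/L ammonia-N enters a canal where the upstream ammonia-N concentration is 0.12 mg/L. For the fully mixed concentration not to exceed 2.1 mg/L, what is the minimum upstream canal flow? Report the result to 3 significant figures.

Set C_mix = 2.1: (Q·0.1200 + 174.0·14.80) / (Q + 174.0) = 2.1
→ Q = 174.0·(14.80 − 2.1)/(2.1 − 0.1200) = 1116 L/s.

1120 L/s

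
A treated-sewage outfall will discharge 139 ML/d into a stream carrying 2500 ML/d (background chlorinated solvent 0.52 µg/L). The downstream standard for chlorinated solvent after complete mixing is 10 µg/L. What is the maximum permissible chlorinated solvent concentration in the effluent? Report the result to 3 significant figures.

181 µg/L

At the limit, (Qr·Cr + Qe·Cₑ)/(Qr + Qe) = 10:
Cₑ = (2639·10 − 2500·0.5200) / 139.0 = 180.5 µg/L.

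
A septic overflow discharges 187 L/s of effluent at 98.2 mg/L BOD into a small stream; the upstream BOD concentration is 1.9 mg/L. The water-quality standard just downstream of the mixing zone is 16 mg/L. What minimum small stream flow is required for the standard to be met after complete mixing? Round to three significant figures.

1090 L/s

Set C_mix = 16: (Q·1.900 + 187.0·98.20) / (Q + 187.0) = 16
→ Q = 187.0·(98.20 − 16)/(16 − 1.900) = 1090 L/s.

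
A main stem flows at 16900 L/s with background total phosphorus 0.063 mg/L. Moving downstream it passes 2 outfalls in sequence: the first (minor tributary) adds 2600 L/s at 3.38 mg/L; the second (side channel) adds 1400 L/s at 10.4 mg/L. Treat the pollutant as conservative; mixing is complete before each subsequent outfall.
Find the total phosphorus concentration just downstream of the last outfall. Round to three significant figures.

Below outfall 1: Q → 19500 L/s, C = (16900·0.06300 + 2600·3.380)/19500 = 0.5053 mg/L.
Below outfall 2: Q → 20900 L/s, C = (19500·0.5053 + 1400·10.40)/20900 = 1.168 mg/L.

1.17 mg/L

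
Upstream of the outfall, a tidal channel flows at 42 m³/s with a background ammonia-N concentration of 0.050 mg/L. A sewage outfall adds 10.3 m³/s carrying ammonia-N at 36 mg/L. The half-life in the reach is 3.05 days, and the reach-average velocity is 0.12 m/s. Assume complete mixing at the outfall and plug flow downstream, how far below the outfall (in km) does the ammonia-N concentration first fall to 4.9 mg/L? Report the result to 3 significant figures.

17.1 km

Mass balance: C = (42.00·0.05000 + 10.30·36.00) / 52.30 = 372.9/52.30 = 7.130 mg/L.
Half-life 3.05 d → k = ln 2 / 3.05 = 0.2273 d⁻¹.
Set 7.130·exp(−k·t) = 4.9 → t = ln(7.130/4.9)/k = 142600 s = 39.61 h.
Distance = v·t = 0.12·142600 = 17110 m = 17.11 km.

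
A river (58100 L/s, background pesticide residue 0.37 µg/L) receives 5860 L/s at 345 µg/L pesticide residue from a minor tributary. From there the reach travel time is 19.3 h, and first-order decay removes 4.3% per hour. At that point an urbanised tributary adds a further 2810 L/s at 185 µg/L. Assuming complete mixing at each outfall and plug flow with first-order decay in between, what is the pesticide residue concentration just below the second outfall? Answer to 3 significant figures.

Mass balance: C = (58100·0.3700 + 5860·345.0) / 63960 = 2043000/63960 = 31.94 µg/L; combined flow 63960 L/s.
4.3%/h lost → k = −ln(1 − 0.043) = 0.04395 h⁻¹.
Applying C = C₀e^(−kt): 31.94 × 0.4282 = 13.68 µg/L.
Second outfall: C = (63960·13.68 + 2810·185.0)/66770 = 20.89 µg/L.

20.9 µg/L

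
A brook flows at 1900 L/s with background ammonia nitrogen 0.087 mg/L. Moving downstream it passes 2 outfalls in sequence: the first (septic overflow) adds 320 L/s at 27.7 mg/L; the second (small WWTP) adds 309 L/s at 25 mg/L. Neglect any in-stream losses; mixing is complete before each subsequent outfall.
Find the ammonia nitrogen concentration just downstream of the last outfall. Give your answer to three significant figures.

6.62 mg/L

After outfall 1: Q = 1900 + 320.0 = 2220 L/s; C = (1900·0.08700 + 320.0·27.70)/2220 = 4.067 mg/L.
After outfall 2: Q = 2220 + 309.0 = 2529 L/s; C = (2220·4.067 + 309.0·25.00)/2529 = 6.625 mg/L.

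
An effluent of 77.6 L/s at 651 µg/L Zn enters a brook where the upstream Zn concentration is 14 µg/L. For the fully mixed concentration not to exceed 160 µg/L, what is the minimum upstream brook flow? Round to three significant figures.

261 L/s

Set C_mix = 160: (Q·14.00 + 77.60·651.0) / (Q + 77.60) = 160
→ Q = 77.60·(651.0 − 160)/(160 − 14.00) = 261.0 L/s.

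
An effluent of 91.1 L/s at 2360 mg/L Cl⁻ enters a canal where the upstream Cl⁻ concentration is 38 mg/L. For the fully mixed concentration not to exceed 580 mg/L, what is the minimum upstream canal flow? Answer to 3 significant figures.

Set C_mix = 580: (Q·38.00 + 91.10·2360) / (Q + 91.10) = 580
→ Q = 91.10·(2360 − 580)/(580 − 38.00) = 299.2 L/s.

299 L/s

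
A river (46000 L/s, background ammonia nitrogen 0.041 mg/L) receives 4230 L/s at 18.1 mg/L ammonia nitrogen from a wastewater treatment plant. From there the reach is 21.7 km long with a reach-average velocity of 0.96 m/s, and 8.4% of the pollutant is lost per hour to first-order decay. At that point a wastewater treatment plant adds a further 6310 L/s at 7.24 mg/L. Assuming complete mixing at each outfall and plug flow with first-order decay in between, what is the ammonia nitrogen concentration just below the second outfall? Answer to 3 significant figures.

Mass balance: C = (46000·0.04100 + 4230·18.10) / 50230 = 78450/50230 = 1.562 mg/L; combined flow 50230 L/s.
Travel time t = 21.7·1000 / 0.96 = 22600 s = 6.279 h.
8.4%/h lost → k = −ln(1 − 0.084) = 0.08774 h⁻¹.
After decay, C = 1.562 × e^(−kt) = 1.562 × 0.5764 = 0.9003 mg/L.
At the second outfall, C = (50230·0.9003 + 6310·7.240) / (50230 + 6310) = 1.608 mg/L.

1.61 mg/L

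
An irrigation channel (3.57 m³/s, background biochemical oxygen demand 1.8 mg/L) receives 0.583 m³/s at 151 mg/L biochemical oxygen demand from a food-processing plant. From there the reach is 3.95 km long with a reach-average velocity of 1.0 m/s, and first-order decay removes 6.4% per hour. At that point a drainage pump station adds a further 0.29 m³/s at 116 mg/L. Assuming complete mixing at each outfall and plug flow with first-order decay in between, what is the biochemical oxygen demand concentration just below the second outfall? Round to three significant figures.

After mixing, C = (3.570·1.800 + 0.5830·151.0) / 4.153 = 94.46/4.153 = 22.74 mg/L; combined flow 4.153 m³/s.
Travel time t = 3.95·1000 / 1.0 = 3950 s = 1.097 h.
6.4%/h lost → k = −ln(1 − 0.064) = 0.06614 h⁻¹.
First-order decay: C = 22.74·exp(−k·t) = 22.74·0.9300 = 21.15 mg/L.
At the second outfall, C = (4.153·21.15 + 0.2900·116.0) / (4.153 + 0.2900) = 27.34 mg/L.

27.3 mg/L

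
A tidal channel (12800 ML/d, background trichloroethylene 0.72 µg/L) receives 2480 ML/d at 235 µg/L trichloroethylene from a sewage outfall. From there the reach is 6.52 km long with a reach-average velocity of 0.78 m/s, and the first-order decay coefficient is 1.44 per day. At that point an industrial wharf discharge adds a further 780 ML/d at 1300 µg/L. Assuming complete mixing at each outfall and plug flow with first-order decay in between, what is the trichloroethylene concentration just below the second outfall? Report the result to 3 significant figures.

Mixed concentration C = ΣQC/ΣQ = (12800·0.7200 + 2480·235.0) / 15280 = 592000/15280 = 38.74 µg/L; combined flow 15280 ML/d.
Travel time t = 6.52·1000 / 0.78 = 8359 s = 2.322 h.
Applying C = C₀e^(−kt): 38.74 × 0.8700 = 33.71 µg/L.
Second outfall: C = (15280·33.71 + 780.0·1300)/16060 = 95.21 µg/L.

95.2 µg/L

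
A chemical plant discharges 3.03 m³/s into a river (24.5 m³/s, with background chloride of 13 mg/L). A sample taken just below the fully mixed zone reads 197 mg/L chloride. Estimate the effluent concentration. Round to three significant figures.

1680 mg/L

Mass balance: 24.50·13.00 + 3.030·Cₑ = 27.53·197.0
→ Cₑ = (27.53·197.0 − 24.50·13.00) / 3.030 = 1685 mg/L.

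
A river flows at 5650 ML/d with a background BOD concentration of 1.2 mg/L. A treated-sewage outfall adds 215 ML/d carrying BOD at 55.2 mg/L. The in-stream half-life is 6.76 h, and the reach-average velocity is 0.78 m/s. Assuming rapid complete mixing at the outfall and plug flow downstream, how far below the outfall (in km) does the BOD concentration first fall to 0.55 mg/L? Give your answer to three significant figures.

After mixing, C = (5650·1.200 + 215.0·55.20) / 5865 = 18650/5865 = 3.180 mg/L.
Half-life 6.76 h → k = ln 2 / 6.76 = 0.1025 h⁻¹ = 2.461 d⁻¹.
Set 3.180·exp(−k·t) = 0.55 → t = ln(3.180/0.55)/k = 61600 s = 17.11 h.
Distance = v·t = 0.78·61600 = 48050 m = 48.05 km.

48.0 km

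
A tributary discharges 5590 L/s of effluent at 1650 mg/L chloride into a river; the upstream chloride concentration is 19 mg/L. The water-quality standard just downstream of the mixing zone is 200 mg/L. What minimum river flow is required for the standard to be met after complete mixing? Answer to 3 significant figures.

Set C_mix = 200: (Q·19.00 + 5590·1650) / (Q + 5590) = 200
→ Q = 5590·(1650 − 200)/(200 − 19.00) = 44780 L/s.

44800 L/s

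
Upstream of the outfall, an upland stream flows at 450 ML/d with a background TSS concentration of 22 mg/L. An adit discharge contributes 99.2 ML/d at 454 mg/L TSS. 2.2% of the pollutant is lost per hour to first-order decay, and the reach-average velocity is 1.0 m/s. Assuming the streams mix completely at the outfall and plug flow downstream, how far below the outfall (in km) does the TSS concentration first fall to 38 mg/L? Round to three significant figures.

157 km

Mass balance: C = (450.0·22.00 + 99.20·454.0) / 549.2 = 54940/549.2 = 100.0 mg/L.
2.2%/h lost → k = −ln(1 − 0.022) = 0.02225 h⁻¹.
Set 100.0·exp(−k·t) = 38 → t = ln(100.0/38)/k = 156600 s = 43.51 h.
Distance = v·t = 1.0·156600 = 156600 m = 156.6 km.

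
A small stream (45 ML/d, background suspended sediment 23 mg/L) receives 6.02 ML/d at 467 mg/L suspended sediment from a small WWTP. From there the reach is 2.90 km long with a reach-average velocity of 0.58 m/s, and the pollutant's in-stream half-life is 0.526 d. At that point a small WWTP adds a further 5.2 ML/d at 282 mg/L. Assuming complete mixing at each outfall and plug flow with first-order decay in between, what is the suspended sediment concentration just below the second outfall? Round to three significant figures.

89.5 mg/L

Mass balance: C = (45.00·23.00 + 6.020·467.0) / 51.02 = 3846/51.02 = 75.39 mg/L; combined flow 51.02 ML/d.
Travel time t = 2.90·1000 / 0.58 = 5000 s = 1.389 h.
Half-life 0.526 d → k = ln 2 / 0.526 = 1.318 d⁻¹.
After decay, C = 75.39 × e^(−kt) = 75.39 × 0.9266 = 69.85 mg/L.
Second outfall: C = (51.02·69.85 + 5.200·282.0)/56.22 = 89.48 mg/L.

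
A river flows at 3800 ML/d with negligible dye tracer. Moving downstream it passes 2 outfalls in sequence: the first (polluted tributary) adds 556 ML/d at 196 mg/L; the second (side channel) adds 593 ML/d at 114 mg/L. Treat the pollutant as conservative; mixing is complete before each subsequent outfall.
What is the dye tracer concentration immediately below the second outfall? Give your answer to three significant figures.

After outfall 1: Q = 3800 + 556.0 = 4356 ML/d; C = (3800·0 + 556.0·196.0)/4356 = 25.02 mg/L.
After outfall 2: Q = 4356 + 593.0 = 4949 ML/d; C = (4356·25.02 + 593.0·114.0)/4949 = 35.68 mg/L.

35.7 mg/L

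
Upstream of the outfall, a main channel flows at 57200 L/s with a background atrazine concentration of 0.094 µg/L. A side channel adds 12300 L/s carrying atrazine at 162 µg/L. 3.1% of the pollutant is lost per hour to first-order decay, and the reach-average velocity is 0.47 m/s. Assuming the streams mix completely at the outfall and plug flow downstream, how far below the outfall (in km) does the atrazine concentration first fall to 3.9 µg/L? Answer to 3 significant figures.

107 km

Mass balance: C = (57200·0.09400 + 12300·162.0) / 69500 = 1998000/69500 = 28.75 µg/L.
3.1%/h lost → k = −ln(1 − 0.031) = 0.03149 h⁻¹.
Set 28.75·exp(−k·t) = 3.9 → t = ln(28.75/3.9)/k = 228400 s = 63.43 h.
Distance = v·t = 0.47·228400 = 107300 m = 107.3 km.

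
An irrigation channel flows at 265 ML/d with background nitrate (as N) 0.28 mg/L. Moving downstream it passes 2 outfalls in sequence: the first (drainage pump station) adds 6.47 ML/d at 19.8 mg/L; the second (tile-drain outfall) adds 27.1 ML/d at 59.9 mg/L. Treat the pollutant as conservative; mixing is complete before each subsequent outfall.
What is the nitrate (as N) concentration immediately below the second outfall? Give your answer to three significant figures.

6.11 mg/L

Outfall 1: combined Q = 271.5 ML/d; C = (265.0·0.2800 + 6.470·19.80)/271.5 = 0.7452 mg/L.
Outfall 2: combined Q = 298.6 ML/d; C = (271.5·0.7452 + 27.10·59.90)/298.6 = 6.114 mg/L.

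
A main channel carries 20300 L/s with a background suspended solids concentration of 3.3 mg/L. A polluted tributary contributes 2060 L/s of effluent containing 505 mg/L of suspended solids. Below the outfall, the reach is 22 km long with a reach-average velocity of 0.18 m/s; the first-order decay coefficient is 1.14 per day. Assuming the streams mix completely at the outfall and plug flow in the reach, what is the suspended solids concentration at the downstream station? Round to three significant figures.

Mixed concentration C = ΣQC/ΣQ = (20300·3.300 + 2060·505.0) / 22360 = 1107000/22360 = 49.52 mg/L.
Travel time t = 22·1000 / 0.18 = 122200 s = 33.95 h.
First-order decay: C = 49.52·exp(−k·t) = 49.52·0.1994 = 9.872 mg/L.

9.87 mg/L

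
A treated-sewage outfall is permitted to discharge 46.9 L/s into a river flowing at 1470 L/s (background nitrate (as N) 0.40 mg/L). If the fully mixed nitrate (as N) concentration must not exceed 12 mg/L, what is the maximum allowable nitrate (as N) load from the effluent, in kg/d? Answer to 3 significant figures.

1520 kg/d

Mass balance at the limit: 1470·0.4000 + 46.90·Cₑ = 1517·12 → Cₑ = 375.6 mg/L.
46.90 L/s = 0.04690 m³/s. Load = 0.04690 m³/s × 375.6 g/m³ × 86 400 s/d = 1522 kg/d.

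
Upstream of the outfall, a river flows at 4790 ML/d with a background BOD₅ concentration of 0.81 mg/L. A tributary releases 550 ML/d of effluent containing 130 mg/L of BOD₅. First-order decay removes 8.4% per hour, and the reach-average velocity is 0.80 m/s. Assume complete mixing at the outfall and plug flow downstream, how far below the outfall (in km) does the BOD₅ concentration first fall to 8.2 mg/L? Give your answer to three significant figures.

After mixing, C = (4790·0.8100 + 550.0·130.0) / 5340 = 75380/5340 = 14.12 mg/L.
8.4%/h lost → k = −ln(1 − 0.084) = 0.08774 h⁻¹.
Set 14.12·exp(−k·t) = 8.2 → t = ln(14.12/8.2)/k = 22290 s = 6.191 h.
Distance = v·t = 0.80·22290 = 17830 m = 17.83 km.

17.8 km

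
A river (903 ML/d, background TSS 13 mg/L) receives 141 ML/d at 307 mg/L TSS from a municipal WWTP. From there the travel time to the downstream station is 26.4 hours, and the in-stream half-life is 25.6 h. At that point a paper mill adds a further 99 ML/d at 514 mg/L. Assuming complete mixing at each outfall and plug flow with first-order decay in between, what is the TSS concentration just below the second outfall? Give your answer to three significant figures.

Mass balance: C = (903.0·13.00 + 141.0·307.0) / 1044 = 55030/1044 = 52.71 mg/L; combined flow 1044 ML/d.
Half-life 25.6 h → k = ln 2 / 25.6 = 0.02708 h⁻¹ = 0.6498 d⁻¹.
After decay, C = 52.71 × e^(−kt) = 52.71 × 0.4893 = 25.79 mg/L.
Second outfall: C = (1044·25.79 + 99.00·514.0)/1143 = 68.07 mg/L.

68.1 mg/L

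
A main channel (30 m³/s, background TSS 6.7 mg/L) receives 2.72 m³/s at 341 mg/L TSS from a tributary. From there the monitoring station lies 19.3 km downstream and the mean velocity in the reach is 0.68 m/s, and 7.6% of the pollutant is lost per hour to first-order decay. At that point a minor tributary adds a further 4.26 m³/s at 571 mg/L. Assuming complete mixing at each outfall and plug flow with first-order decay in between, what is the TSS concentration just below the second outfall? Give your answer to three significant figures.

Mass balance: C = (30.00·6.700 + 2.720·341.0) / 32.72 = 1129/32.72 = 34.49 mg/L; combined flow 32.72 m³/s.
Travel time t = 19.3·1000 / 0.68 = 28380 s = 7.884 h.
7.6%/h lost → k = −ln(1 − 0.076) = 0.07904 h⁻¹.
First-order decay: C = 34.49·exp(−k·t) = 34.49·0.5362 = 18.49 mg/L.
Second outfall: C = (32.72·18.49 + 4.260·571.0)/36.98 = 82.14 mg/L.

82.1 mg/L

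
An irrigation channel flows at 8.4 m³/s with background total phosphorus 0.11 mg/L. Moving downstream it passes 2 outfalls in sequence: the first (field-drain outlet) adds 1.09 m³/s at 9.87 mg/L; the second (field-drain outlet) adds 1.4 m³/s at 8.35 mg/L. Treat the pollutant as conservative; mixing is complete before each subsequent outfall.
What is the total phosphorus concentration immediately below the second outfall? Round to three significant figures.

Below outfall 1: Q → 9.490 m³/s, C = (8.400·0.1100 + 1.090·9.870)/9.490 = 1.231 mg/L.
Below outfall 2: Q → 10.89 m³/s, C = (9.490·1.231 + 1.400·8.350)/10.89 = 2.146 mg/L.

2.15 mg/L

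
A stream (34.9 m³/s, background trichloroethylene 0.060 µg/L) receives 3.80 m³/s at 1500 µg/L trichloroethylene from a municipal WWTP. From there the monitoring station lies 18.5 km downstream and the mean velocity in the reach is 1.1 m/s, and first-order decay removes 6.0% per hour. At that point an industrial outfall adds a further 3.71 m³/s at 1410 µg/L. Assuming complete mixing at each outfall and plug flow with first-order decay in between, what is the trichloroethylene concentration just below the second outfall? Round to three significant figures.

Mixed concentration C = ΣQC/ΣQ = (34.90·0.06000 + 3.800·1500) / 38.70 = 5702/38.70 = 147.3 µg/L; combined flow 38.70 m³/s.
Travel time t = 18.5·1000 / 1.1 = 16820 s = 4.672 h.
6.0%/h lost → k = −ln(1 − 0.06) = 0.06188 h⁻¹.
Decay over the reach: 147.3·exp(−kt) = 147.3·0.7490 = 110.4 µg/L.
Second outfall: C = (38.70·110.4 + 3.710·1410)/42.41 = 224.0 µg/L.

224 µg/L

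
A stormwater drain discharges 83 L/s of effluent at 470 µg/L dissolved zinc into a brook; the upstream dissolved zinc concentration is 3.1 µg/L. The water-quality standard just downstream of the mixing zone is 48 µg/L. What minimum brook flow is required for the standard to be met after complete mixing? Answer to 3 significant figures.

780 L/s

Set C_mix = 48: (Q·3.100 + 83.00·470.0) / (Q + 83.00) = 48
→ Q = 83.00·(470.0 − 48)/(48 − 3.100) = 780.1 L/s.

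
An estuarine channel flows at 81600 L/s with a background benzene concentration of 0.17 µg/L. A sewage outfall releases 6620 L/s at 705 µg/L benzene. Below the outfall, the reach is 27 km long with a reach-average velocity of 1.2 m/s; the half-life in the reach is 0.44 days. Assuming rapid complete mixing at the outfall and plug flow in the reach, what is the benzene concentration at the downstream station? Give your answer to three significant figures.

After mixing, C = (81600·0.1700 + 6620·705.0) / 88220 = 4681000/88220 = 53.06 µg/L.
Travel time t = 27·1000 / 1.2 = 22500 s = 6.250 h.
Half-life 0.44 d → k = ln 2 / 0.44 = 1.575 d⁻¹.
After decay, C = 53.06 × e^(−kt) = 53.06 × 0.6635 = 35.20 µg/L.

35.2 µg/L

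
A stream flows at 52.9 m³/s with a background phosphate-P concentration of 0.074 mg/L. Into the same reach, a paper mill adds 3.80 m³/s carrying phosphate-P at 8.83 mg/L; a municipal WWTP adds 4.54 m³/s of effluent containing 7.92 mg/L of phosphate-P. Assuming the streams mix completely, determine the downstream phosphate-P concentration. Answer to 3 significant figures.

After mixing, C = (52.90·0.07400 + 3.800·8.830 + 4.540·7.920) / 61.24 = 73.43/61.24 = 1.199 mg/L.

1.20 mg/L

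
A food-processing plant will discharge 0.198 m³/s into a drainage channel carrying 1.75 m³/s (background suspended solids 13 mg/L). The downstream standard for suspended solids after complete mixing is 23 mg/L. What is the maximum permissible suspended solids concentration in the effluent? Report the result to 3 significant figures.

111 mg/L

At the limit, (Qr·Cr + Qe·Cₑ)/(Qr + Qe) = 23:
Cₑ = (1.948·23 − 1.750·13.00) / 0.1980 = 111.4 mg/L.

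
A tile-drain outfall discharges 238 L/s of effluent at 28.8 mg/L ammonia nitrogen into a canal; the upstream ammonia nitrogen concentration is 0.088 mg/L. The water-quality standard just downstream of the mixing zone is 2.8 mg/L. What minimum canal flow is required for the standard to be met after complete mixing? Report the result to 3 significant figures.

Set C_mix = 2.8: (Q·0.08800 + 238.0·28.80) / (Q + 238.0) = 2.8
→ Q = 238.0·(28.80 − 2.8)/(2.8 − 0.08800) = 2282 L/s.

2280 L/s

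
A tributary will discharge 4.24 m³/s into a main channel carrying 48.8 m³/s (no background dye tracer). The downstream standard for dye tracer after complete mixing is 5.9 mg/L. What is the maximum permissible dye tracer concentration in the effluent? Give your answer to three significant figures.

At the limit, (Qr·Cr + Qe·Cₑ)/(Qr + Qe) = 5.9:
Cₑ = (53.04·5.9 − 48.80·0) / 4.240 = 73.81 mg/L.

73.8 mg/L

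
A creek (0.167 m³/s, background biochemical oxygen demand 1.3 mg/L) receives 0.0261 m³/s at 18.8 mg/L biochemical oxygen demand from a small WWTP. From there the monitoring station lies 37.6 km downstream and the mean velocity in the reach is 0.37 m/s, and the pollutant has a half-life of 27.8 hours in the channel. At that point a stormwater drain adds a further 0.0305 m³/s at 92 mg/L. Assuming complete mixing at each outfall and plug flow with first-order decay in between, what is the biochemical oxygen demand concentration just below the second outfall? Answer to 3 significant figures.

14.1 mg/L

Mixed concentration C = ΣQC/ΣQ = (0.1670·1.300 + 0.02610·18.80) / 0.1931 = 0.7078/0.1931 = 3.665 mg/L; combined flow 0.1931 m³/s.
Travel time t = 37.6·1000 / 0.37 = 101600 s = 28.23 h.
Half-life 27.8 h → k = ln 2 / 27.8 = 0.02493 h⁻¹ = 0.5984 d⁻¹.
Applying C = C₀e^(−kt): 3.665 × 0.4947 = 1.813 mg/L.
At the second outfall, C = (0.1931·1.813 + 0.03050·92.00) / (0.1931 + 0.03050) = 14.12 mg/L.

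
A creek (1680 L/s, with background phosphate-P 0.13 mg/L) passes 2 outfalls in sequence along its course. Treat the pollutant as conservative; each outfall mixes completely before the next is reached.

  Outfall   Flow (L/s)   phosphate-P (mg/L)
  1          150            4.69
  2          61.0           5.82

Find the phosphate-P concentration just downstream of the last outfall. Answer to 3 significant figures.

Below outfall 1: Q → 1830 L/s, C = (1680·0.1300 + 150.0·4.690)/1830 = 0.5038 mg/L.
Below outfall 2: Q → 1891 L/s, C = (1830·0.5038 + 61.00·5.820)/1891 = 0.6753 mg/L.

0.675 mg/L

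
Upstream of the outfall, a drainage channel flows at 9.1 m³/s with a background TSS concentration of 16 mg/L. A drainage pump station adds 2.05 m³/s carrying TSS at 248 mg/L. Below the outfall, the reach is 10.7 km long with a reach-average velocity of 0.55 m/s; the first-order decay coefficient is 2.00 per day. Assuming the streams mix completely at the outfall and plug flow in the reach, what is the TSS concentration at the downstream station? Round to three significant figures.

Mass balance: C = (9.100·16.00 + 2.050·248.0) / 11.15 = 654.0/11.15 = 58.65 mg/L.
Travel time t = 10.7·1000 / 0.55 = 19450 s = 5.404 h.
Applying C = C₀e^(−kt): 58.65 × 0.6374 = 37.39 mg/L.

37.4 mg/L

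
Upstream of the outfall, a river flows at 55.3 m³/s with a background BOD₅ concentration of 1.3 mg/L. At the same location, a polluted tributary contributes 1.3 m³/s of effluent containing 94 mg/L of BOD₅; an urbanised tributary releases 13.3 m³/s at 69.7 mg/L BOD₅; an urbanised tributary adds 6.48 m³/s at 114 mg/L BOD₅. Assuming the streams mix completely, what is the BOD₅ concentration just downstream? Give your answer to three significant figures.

Conservation of mass: C = (55.30·1.300 + 1.300·94.00 + 13.30·69.70 + 6.480·114.0) / 76.38 = 1860/76.38 = 24.35 mg/L.

24.3 mg/L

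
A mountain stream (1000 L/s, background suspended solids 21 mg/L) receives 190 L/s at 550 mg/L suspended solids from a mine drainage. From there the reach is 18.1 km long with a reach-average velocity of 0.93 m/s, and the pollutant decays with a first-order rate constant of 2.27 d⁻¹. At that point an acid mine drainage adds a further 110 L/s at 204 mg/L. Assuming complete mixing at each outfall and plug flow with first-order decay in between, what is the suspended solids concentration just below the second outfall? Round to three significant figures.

Mass balance: C = (1000·21.00 + 190.0·550.0) / 1190 = 125500/1190 = 105.5 mg/L; combined flow 1190 L/s.
Travel time t = 18.1·1000 / 0.93 = 19460 s = 5.406 h.
After decay, C = 105.5 × e^(−kt) = 105.5 × 0.5997 = 63.24 mg/L.
At the second outfall, C = (1190·63.24 + 110.0·204.0) / (1190 + 110.0) = 75.15 mg/L.

75.2 mg/L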